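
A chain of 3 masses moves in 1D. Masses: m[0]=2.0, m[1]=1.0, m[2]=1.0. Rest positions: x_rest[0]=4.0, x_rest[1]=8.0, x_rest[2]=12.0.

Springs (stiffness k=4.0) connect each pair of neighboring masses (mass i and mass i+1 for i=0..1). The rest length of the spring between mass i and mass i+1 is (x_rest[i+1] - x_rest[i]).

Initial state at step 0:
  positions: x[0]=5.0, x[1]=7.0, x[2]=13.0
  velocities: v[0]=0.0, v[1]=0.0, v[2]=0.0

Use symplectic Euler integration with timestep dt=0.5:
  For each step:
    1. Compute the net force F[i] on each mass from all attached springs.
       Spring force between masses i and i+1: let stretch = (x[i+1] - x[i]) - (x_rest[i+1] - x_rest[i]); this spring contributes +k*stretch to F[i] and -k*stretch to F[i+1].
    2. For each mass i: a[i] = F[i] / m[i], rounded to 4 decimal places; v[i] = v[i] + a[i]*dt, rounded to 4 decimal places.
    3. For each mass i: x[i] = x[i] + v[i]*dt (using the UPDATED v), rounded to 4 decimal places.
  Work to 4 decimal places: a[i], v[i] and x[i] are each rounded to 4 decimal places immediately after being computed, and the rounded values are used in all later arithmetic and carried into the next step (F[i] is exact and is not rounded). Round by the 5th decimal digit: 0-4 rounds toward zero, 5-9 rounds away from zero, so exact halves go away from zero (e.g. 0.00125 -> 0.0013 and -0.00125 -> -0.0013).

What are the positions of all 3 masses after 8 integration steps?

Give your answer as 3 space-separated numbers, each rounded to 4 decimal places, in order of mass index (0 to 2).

Answer: 4.3047 9.7344 11.6563

Derivation:
Step 0: x=[5.0000 7.0000 13.0000] v=[0.0000 0.0000 0.0000]
Step 1: x=[4.0000 11.0000 11.0000] v=[-2.0000 8.0000 -4.0000]
Step 2: x=[4.5000 8.0000 13.0000] v=[1.0000 -6.0000 4.0000]
Step 3: x=[4.7500 6.5000 14.0000] v=[0.5000 -3.0000 2.0000]
Step 4: x=[3.8750 10.7500 11.5000] v=[-1.7500 8.5000 -5.0000]
Step 5: x=[4.4375 8.8750 12.2500] v=[1.1250 -3.7500 1.5000]
Step 6: x=[5.2188 5.9375 13.6250] v=[1.5625 -5.8750 2.7500]
Step 7: x=[4.3594 9.9688 11.3125] v=[-1.7188 8.0626 -4.6250]
Step 8: x=[4.3047 9.7344 11.6563] v=[-0.1094 -0.4688 0.6876]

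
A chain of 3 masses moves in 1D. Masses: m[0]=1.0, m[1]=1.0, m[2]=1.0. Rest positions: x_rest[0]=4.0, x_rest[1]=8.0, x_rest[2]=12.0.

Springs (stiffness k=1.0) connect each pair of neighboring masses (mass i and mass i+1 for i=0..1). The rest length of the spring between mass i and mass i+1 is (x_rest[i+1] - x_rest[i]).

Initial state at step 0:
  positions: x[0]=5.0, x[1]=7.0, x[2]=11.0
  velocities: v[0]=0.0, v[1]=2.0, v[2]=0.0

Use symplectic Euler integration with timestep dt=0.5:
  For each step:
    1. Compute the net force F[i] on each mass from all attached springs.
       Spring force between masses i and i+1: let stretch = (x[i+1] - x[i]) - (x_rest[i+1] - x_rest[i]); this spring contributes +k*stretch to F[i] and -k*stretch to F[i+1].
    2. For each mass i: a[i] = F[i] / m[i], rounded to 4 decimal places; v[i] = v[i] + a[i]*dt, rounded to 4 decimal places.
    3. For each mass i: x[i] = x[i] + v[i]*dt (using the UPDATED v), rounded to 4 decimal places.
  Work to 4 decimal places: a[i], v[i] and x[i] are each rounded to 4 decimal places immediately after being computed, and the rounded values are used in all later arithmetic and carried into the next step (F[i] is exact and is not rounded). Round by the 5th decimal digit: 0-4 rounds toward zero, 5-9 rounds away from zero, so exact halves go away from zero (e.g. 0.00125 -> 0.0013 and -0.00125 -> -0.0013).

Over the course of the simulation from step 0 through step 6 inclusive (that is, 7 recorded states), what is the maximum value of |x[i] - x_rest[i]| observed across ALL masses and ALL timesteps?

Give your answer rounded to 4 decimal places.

Answer: 3.3570

Derivation:
Step 0: x=[5.0000 7.0000 11.0000] v=[0.0000 2.0000 0.0000]
Step 1: x=[4.5000 8.5000 11.0000] v=[-1.0000 3.0000 0.0000]
Step 2: x=[4.0000 9.6250 11.3750] v=[-1.0000 2.2500 0.7500]
Step 3: x=[3.9063 9.7813 12.3125] v=[-0.1875 0.3125 1.8750]
Step 4: x=[4.2813 9.1016 13.6172] v=[0.7500 -1.3594 2.6094]
Step 5: x=[4.8614 8.3457 14.7930] v=[1.1602 -1.5118 2.3516]
Step 6: x=[5.3126 8.3306 15.3570] v=[0.9024 -0.0303 1.1280]
Max displacement = 3.3570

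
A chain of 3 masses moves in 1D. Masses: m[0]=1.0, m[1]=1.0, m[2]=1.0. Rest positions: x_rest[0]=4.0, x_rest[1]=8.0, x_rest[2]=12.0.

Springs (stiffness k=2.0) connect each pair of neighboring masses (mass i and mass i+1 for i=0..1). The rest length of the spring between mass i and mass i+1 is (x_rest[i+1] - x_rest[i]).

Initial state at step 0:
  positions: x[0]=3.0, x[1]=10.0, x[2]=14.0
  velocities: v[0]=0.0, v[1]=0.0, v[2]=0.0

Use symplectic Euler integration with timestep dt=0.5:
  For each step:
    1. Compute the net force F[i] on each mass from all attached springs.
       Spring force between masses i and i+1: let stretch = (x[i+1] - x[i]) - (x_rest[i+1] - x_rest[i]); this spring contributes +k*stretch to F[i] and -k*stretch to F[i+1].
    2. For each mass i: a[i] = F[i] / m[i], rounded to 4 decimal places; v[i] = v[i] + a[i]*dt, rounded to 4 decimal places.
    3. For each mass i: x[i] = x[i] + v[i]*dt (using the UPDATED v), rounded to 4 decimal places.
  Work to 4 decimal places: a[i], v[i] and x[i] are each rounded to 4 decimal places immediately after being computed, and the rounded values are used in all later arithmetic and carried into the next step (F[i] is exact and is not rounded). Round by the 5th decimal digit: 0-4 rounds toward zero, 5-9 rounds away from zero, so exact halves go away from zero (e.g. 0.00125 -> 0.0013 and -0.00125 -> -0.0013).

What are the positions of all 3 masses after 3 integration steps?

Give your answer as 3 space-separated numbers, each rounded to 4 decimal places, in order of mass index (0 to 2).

Step 0: x=[3.0000 10.0000 14.0000] v=[0.0000 0.0000 0.0000]
Step 1: x=[4.5000 8.5000 14.0000] v=[3.0000 -3.0000 0.0000]
Step 2: x=[6.0000 7.7500 13.2500] v=[3.0000 -1.5000 -1.5000]
Step 3: x=[6.3750 8.8750 11.7500] v=[0.7500 2.2500 -3.0000]

Answer: 6.3750 8.8750 11.7500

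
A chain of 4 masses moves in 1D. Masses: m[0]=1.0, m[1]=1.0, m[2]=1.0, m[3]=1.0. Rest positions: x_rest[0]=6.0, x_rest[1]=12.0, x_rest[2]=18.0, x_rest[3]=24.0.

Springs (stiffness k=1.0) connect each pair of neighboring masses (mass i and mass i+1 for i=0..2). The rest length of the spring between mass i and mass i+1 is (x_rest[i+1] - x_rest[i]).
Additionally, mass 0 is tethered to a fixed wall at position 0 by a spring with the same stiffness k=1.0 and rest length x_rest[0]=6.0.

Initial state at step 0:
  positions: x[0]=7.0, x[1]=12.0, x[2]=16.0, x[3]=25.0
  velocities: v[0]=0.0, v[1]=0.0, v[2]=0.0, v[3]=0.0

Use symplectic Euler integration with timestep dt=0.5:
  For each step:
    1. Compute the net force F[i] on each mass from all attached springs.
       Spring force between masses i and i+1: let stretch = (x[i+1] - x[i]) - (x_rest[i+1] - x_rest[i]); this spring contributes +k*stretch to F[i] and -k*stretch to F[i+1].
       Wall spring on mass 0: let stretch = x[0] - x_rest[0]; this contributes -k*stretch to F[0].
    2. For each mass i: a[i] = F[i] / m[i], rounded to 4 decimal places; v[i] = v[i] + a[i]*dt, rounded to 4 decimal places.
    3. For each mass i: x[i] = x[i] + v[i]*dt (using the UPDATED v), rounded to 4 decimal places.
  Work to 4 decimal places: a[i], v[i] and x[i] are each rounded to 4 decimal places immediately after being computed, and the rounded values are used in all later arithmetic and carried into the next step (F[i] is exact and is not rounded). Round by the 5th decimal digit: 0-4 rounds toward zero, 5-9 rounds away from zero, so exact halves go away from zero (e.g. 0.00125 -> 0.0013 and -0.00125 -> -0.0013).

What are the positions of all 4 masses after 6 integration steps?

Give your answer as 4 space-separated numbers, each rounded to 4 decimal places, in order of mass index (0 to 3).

Step 0: x=[7.0000 12.0000 16.0000 25.0000] v=[0.0000 0.0000 0.0000 0.0000]
Step 1: x=[6.5000 11.7500 17.2500 24.2500] v=[-1.0000 -0.5000 2.5000 -1.5000]
Step 2: x=[5.6875 11.5625 18.8750 23.2500] v=[-1.6250 -0.3750 3.2500 -2.0000]
Step 3: x=[4.9219 11.7344 19.7657 22.6563] v=[-1.5313 0.3438 1.7813 -1.1875]
Step 4: x=[4.6289 12.2110 19.3712 22.8399] v=[-0.5860 0.9532 -0.7891 0.3672]
Step 5: x=[5.0742 12.5822 18.0538 23.6564] v=[0.8906 0.7423 -2.6349 1.6329]
Step 6: x=[6.1280 12.4443 16.7691 24.5722] v=[2.1075 -0.2759 -2.5694 1.8316]

Answer: 6.1280 12.4443 16.7691 24.5722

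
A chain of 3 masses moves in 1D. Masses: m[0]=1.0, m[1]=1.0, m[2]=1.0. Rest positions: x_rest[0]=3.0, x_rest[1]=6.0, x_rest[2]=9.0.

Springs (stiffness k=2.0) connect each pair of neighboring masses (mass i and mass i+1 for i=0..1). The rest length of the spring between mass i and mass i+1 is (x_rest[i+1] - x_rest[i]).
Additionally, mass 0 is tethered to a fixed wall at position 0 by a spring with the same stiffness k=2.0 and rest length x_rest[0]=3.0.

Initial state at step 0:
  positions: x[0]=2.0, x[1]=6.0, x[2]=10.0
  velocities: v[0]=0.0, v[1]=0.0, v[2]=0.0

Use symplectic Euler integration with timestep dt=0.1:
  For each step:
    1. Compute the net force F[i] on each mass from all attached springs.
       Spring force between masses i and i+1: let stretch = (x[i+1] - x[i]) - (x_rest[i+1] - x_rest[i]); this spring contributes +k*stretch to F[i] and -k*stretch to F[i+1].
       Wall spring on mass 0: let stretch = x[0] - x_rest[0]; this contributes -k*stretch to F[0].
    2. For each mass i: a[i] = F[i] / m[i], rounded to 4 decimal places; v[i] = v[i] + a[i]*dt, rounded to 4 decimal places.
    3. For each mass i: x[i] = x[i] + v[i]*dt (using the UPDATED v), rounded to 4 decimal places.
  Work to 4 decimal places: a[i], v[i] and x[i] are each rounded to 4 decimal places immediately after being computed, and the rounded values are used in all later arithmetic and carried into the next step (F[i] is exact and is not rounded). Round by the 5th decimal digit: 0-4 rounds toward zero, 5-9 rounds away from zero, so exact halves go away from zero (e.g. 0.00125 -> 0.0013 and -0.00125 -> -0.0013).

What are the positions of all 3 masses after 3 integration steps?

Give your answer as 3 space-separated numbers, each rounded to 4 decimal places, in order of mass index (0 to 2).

Step 0: x=[2.0000 6.0000 10.0000] v=[0.0000 0.0000 0.0000]
Step 1: x=[2.0400 6.0000 9.9800] v=[0.4000 0.0000 -0.2000]
Step 2: x=[2.1184 6.0004 9.9404] v=[0.7840 0.0040 -0.3960]
Step 3: x=[2.2321 6.0020 9.8820] v=[1.1367 0.0156 -0.5840]

Answer: 2.2321 6.0020 9.8820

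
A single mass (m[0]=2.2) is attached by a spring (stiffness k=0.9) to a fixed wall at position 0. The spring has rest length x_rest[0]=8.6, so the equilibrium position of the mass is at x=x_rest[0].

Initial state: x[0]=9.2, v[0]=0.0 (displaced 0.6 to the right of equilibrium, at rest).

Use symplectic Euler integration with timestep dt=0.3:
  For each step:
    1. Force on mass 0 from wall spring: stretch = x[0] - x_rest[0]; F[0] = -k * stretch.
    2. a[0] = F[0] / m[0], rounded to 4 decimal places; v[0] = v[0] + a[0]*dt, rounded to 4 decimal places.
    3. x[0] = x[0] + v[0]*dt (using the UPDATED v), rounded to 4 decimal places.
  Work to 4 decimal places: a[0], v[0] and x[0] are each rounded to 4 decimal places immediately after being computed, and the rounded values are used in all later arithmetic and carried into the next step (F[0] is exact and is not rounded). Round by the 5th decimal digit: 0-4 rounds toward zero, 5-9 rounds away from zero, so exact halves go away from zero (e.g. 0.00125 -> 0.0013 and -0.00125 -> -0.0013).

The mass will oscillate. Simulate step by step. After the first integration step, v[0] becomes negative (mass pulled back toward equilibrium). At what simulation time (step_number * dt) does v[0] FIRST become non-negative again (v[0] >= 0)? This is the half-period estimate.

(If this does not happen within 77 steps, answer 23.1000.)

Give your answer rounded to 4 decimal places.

Step 0: x=[9.2000] v=[0.0000]
Step 1: x=[9.1779] v=[-0.0737]
Step 2: x=[9.1345] v=[-0.1446]
Step 3: x=[9.0714] v=[-0.2102]
Step 4: x=[8.9910] v=[-0.2680]
Step 5: x=[8.8962] v=[-0.3160]
Step 6: x=[8.7905] v=[-0.3524]
Step 7: x=[8.6778] v=[-0.3758]
Step 8: x=[8.5622] v=[-0.3853]
Step 9: x=[8.4480] v=[-0.3807]
Step 10: x=[8.3394] v=[-0.3620]
Step 11: x=[8.2404] v=[-0.3300]
Step 12: x=[8.1546] v=[-0.2859]
Step 13: x=[8.0852] v=[-0.2312]
Step 14: x=[8.0348] v=[-0.1680]
Step 15: x=[8.0052] v=[-0.0986]
Step 16: x=[7.9975] v=[-0.0256]
Step 17: x=[8.0120] v=[0.0484]
First v>=0 after going negative at step 17, time=5.1000

Answer: 5.1000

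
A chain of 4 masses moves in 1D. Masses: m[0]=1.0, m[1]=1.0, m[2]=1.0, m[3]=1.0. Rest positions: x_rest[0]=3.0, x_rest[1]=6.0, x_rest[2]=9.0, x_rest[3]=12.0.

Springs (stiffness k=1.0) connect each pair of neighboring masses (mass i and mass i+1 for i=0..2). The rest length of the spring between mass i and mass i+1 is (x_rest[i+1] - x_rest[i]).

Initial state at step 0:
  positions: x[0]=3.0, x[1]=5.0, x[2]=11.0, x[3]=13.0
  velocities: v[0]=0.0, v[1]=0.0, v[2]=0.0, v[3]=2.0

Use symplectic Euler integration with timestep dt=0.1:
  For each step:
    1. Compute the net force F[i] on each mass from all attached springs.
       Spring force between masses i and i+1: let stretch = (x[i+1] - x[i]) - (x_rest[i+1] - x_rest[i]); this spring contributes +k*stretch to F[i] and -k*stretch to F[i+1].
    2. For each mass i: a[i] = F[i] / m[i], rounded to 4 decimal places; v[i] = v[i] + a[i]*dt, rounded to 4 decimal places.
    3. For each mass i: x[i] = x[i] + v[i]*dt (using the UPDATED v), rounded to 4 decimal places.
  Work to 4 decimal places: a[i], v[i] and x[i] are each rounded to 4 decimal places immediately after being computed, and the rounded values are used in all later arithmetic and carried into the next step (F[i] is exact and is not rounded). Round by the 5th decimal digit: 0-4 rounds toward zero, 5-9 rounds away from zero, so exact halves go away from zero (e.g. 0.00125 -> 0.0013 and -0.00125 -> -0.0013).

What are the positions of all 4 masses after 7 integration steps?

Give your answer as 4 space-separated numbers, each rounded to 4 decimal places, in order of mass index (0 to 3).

Answer: 2.7793 5.9677 10.1394 14.5137

Derivation:
Step 0: x=[3.0000 5.0000 11.0000 13.0000] v=[0.0000 0.0000 0.0000 2.0000]
Step 1: x=[2.9900 5.0400 10.9600 13.2100] v=[-0.1000 0.4000 -0.4000 2.1000]
Step 2: x=[2.9705 5.1187 10.8833 13.4275] v=[-0.1950 0.7870 -0.7670 2.1750]
Step 3: x=[2.9425 5.2336 10.7744 13.6496] v=[-0.2802 1.1486 -1.0890 2.2206]
Step 4: x=[2.9074 5.3810 10.6388 13.8729] v=[-0.3511 1.4736 -1.3556 2.2331]
Step 5: x=[2.8670 5.5562 10.4830 14.0939] v=[-0.4037 1.7520 -1.5580 2.2097]
Step 6: x=[2.8235 5.7538 10.3140 14.3088] v=[-0.4348 1.9758 -1.6896 2.1486]
Step 7: x=[2.7793 5.9677 10.1394 14.5137] v=[-0.4418 2.1388 -1.7461 2.0491]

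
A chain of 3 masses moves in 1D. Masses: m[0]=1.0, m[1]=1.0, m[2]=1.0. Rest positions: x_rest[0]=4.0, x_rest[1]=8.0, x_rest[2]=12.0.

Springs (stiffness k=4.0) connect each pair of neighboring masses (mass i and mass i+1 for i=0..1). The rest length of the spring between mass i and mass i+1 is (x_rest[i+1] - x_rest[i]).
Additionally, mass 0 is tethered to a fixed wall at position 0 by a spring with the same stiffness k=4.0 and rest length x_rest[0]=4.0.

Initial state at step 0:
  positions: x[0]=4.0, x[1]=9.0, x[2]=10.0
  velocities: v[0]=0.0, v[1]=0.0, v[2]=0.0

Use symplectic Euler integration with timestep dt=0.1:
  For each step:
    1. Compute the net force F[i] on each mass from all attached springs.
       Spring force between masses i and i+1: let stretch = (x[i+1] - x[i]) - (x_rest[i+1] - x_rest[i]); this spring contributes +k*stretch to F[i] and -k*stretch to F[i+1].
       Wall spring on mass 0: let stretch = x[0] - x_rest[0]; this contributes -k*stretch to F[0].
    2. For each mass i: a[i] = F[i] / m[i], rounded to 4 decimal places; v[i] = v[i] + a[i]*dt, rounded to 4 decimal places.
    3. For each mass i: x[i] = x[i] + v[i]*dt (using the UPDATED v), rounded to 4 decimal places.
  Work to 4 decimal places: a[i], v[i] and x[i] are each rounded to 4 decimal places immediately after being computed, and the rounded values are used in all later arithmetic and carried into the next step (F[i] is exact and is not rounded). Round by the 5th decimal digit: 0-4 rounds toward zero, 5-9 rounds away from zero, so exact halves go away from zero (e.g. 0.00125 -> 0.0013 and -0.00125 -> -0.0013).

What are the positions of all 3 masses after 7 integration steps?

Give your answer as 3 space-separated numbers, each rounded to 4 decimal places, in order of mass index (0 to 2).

Answer: 4.1990 6.4888 12.1817

Derivation:
Step 0: x=[4.0000 9.0000 10.0000] v=[0.0000 0.0000 0.0000]
Step 1: x=[4.0400 8.8400 10.1200] v=[0.4000 -1.6000 1.2000]
Step 2: x=[4.1104 8.5392 10.3488] v=[0.7040 -3.0080 2.2880]
Step 3: x=[4.1935 8.1336 10.6652] v=[0.8314 -4.0557 3.1642]
Step 4: x=[4.2665 7.6717 11.0404] v=[0.7300 -4.6191 3.7516]
Step 5: x=[4.3051 7.2083 11.4408] v=[0.3855 -4.6337 4.0041]
Step 6: x=[4.2876 6.7981 11.8319] v=[-0.1753 -4.1020 3.9111]
Step 7: x=[4.1990 6.4888 12.1817] v=[-0.8861 -3.0927 3.4976]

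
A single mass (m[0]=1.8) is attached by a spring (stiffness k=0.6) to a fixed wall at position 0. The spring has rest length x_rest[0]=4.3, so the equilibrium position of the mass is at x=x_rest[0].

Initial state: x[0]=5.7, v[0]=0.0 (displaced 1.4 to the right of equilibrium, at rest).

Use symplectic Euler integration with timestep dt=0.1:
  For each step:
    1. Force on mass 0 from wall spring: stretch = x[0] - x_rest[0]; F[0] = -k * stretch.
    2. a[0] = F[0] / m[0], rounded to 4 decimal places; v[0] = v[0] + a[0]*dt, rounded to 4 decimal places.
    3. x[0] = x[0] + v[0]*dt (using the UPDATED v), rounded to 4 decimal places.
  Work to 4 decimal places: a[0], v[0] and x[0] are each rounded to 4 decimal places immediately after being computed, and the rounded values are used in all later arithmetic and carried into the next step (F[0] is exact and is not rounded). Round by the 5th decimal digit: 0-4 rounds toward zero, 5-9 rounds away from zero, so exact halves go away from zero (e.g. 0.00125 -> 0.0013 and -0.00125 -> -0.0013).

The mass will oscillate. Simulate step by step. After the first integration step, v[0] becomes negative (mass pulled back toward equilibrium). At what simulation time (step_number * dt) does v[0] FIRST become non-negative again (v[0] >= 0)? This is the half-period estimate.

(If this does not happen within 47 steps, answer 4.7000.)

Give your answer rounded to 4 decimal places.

Step 0: x=[5.7000] v=[0.0000]
Step 1: x=[5.6953] v=[-0.0467]
Step 2: x=[5.6860] v=[-0.0932]
Step 3: x=[5.6721] v=[-0.1394]
Step 4: x=[5.6536] v=[-0.1851]
Step 5: x=[5.6306] v=[-0.2302]
Step 6: x=[5.6031] v=[-0.2746]
Step 7: x=[5.5713] v=[-0.3180]
Step 8: x=[5.5353] v=[-0.3604]
Step 9: x=[5.4951] v=[-0.4016]
Step 10: x=[5.4510] v=[-0.4414]
Step 11: x=[5.4030] v=[-0.4798]
Step 12: x=[5.3513] v=[-0.5166]
Step 13: x=[5.2961] v=[-0.5516]
Step 14: x=[5.2376] v=[-0.5848]
Step 15: x=[5.1760] v=[-0.6161]
Step 16: x=[5.1115] v=[-0.6453]
Step 17: x=[5.0443] v=[-0.6724]
Step 18: x=[4.9746] v=[-0.6972]
Step 19: x=[4.9026] v=[-0.7197]
Step 20: x=[4.8286] v=[-0.7398]
Step 21: x=[4.7529] v=[-0.7574]
Step 22: x=[4.6757] v=[-0.7725]
Step 23: x=[4.5972] v=[-0.7850]
Step 24: x=[4.5177] v=[-0.7949]
Step 25: x=[4.4375] v=[-0.8022]
Step 26: x=[4.3568] v=[-0.8068]
Step 27: x=[4.2759] v=[-0.8087]
Step 28: x=[4.1951] v=[-0.8079]
Step 29: x=[4.1147] v=[-0.8044]
Step 30: x=[4.0349] v=[-0.7982]
Step 31: x=[3.9560] v=[-0.7894]
Step 32: x=[3.8782] v=[-0.7779]
Step 33: x=[3.8018] v=[-0.7638]
Step 34: x=[3.7271] v=[-0.7472]
Step 35: x=[3.6543] v=[-0.7281]
Step 36: x=[3.5836] v=[-0.7066]
Step 37: x=[3.5153] v=[-0.6827]
Step 38: x=[3.4497] v=[-0.6565]
Step 39: x=[3.3869] v=[-0.6282]
Step 40: x=[3.3271] v=[-0.5978]
Step 41: x=[3.2706] v=[-0.5654]
Step 42: x=[3.2175] v=[-0.5311]
Step 43: x=[3.1680] v=[-0.4950]
Step 44: x=[3.1223] v=[-0.4573]
Step 45: x=[3.0805] v=[-0.4180]
Step 46: x=[3.0428] v=[-0.3774]
Step 47: x=[3.0093] v=[-0.3355]
v[0] did not become non-negative within 47 steps; using fallback time=4.7000

Answer: 4.7000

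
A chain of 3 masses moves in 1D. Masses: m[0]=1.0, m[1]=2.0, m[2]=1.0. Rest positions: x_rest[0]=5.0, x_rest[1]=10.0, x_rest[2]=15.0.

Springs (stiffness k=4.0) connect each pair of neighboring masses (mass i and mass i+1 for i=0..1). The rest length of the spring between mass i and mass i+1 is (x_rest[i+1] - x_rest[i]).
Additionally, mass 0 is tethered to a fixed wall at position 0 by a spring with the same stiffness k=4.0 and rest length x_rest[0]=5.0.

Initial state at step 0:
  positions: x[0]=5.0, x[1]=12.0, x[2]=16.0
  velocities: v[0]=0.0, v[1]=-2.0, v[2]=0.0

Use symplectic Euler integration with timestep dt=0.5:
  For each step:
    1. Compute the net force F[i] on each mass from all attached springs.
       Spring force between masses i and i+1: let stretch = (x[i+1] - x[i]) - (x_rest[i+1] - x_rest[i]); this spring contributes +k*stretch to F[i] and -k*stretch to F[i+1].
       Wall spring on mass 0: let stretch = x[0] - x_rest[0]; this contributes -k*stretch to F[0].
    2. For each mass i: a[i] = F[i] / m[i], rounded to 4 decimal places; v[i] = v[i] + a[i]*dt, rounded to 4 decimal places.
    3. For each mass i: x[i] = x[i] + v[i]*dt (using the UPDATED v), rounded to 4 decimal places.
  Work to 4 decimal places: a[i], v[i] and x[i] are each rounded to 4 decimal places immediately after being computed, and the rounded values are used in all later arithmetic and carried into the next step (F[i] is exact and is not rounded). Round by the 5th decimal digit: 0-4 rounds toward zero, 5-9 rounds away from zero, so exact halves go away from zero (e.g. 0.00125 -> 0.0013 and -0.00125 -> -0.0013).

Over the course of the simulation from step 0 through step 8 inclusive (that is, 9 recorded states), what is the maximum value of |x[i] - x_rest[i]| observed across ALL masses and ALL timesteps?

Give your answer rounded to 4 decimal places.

Answer: 3.2500

Derivation:
Step 0: x=[5.0000 12.0000 16.0000] v=[0.0000 -2.0000 0.0000]
Step 1: x=[7.0000 9.5000 17.0000] v=[4.0000 -5.0000 2.0000]
Step 2: x=[4.5000 9.5000 15.5000] v=[-5.0000 0.0000 -3.0000]
Step 3: x=[2.5000 10.0000 13.0000] v=[-4.0000 1.0000 -5.0000]
Step 4: x=[5.5000 8.2500 12.5000] v=[6.0000 -3.5000 -1.0000]
Step 5: x=[5.7500 7.2500 12.7500] v=[0.5000 -2.0000 0.5000]
Step 6: x=[1.7500 8.2500 12.5000] v=[-8.0000 2.0000 -0.5000]
Step 7: x=[2.5000 8.1250 13.0000] v=[1.5000 -0.2500 1.0000]
Step 8: x=[6.3750 7.6250 13.6250] v=[7.7500 -1.0000 1.2500]
Max displacement = 3.2500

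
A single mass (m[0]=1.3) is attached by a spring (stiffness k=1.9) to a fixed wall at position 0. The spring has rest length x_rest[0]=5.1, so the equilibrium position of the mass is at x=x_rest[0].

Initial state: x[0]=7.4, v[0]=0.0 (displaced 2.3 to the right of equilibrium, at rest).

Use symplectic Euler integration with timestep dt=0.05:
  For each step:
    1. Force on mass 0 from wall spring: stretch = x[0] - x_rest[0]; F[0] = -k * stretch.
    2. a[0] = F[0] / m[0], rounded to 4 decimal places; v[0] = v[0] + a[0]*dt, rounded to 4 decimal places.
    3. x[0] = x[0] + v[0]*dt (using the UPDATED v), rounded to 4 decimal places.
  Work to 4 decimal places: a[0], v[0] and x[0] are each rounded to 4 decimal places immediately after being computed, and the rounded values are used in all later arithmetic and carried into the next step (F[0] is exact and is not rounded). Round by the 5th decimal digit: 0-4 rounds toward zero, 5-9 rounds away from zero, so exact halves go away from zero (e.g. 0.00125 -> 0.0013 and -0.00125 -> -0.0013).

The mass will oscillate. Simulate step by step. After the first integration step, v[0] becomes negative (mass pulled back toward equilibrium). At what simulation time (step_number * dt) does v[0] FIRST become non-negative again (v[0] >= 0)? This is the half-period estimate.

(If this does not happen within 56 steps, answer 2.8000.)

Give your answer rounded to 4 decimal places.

Step 0: x=[7.4000] v=[0.0000]
Step 1: x=[7.3916] v=[-0.1681]
Step 2: x=[7.3748] v=[-0.3356]
Step 3: x=[7.3497] v=[-0.5018]
Step 4: x=[7.3164] v=[-0.6662]
Step 5: x=[7.2750] v=[-0.8282]
Step 6: x=[7.2256] v=[-0.9871]
Step 7: x=[7.1685] v=[-1.1424]
Step 8: x=[7.1038] v=[-1.2936]
Step 9: x=[7.0318] v=[-1.4400]
Step 10: x=[6.9527] v=[-1.5812]
Step 11: x=[6.8669] v=[-1.7166]
Step 12: x=[6.7746] v=[-1.8457]
Step 13: x=[6.6762] v=[-1.9681]
Step 14: x=[6.5720] v=[-2.0833]
Step 15: x=[6.4625] v=[-2.1909]
Step 16: x=[6.3480] v=[-2.2905]
Step 17: x=[6.2289] v=[-2.3817]
Step 18: x=[6.1057] v=[-2.4642]
Step 19: x=[5.9788] v=[-2.5377]
Step 20: x=[5.8487] v=[-2.6019]
Step 21: x=[5.7159] v=[-2.6566]
Step 22: x=[5.5808] v=[-2.7016]
Step 23: x=[5.4440] v=[-2.7367]
Step 24: x=[5.3059] v=[-2.7618]
Step 25: x=[5.1671] v=[-2.7768]
Step 26: x=[5.0280] v=[-2.7817]
Step 27: x=[4.8892] v=[-2.7764]
Step 28: x=[4.7512] v=[-2.7610]
Step 29: x=[4.6144] v=[-2.7355]
Step 30: x=[4.4794] v=[-2.7000]
Step 31: x=[4.3467] v=[-2.6547]
Step 32: x=[4.2167] v=[-2.5997]
Step 33: x=[4.0899] v=[-2.5352]
Step 34: x=[3.9668] v=[-2.4614]
Step 35: x=[3.8479] v=[-2.3786]
Step 36: x=[3.7335] v=[-2.2871]
Step 37: x=[3.6241] v=[-2.1872]
Step 38: x=[3.5201] v=[-2.0793]
Step 39: x=[3.4219] v=[-1.9638]
Step 40: x=[3.3298] v=[-1.8412]
Step 41: x=[3.2442] v=[-1.7118]
Step 42: x=[3.1654] v=[-1.5762]
Step 43: x=[3.0937] v=[-1.4348]
Step 44: x=[3.0293] v=[-1.2882]
Step 45: x=[2.9725] v=[-1.1369]
Step 46: x=[2.9234] v=[-0.9814]
Step 47: x=[2.8823] v=[-0.8223]
Step 48: x=[2.8493] v=[-0.6602]
Step 49: x=[2.8245] v=[-0.4957]
Step 50: x=[2.8080] v=[-0.3294]
Step 51: x=[2.7999] v=[-0.1619]
Step 52: x=[2.8002] v=[0.0062]
First v>=0 after going negative at step 52, time=2.6000

Answer: 2.6000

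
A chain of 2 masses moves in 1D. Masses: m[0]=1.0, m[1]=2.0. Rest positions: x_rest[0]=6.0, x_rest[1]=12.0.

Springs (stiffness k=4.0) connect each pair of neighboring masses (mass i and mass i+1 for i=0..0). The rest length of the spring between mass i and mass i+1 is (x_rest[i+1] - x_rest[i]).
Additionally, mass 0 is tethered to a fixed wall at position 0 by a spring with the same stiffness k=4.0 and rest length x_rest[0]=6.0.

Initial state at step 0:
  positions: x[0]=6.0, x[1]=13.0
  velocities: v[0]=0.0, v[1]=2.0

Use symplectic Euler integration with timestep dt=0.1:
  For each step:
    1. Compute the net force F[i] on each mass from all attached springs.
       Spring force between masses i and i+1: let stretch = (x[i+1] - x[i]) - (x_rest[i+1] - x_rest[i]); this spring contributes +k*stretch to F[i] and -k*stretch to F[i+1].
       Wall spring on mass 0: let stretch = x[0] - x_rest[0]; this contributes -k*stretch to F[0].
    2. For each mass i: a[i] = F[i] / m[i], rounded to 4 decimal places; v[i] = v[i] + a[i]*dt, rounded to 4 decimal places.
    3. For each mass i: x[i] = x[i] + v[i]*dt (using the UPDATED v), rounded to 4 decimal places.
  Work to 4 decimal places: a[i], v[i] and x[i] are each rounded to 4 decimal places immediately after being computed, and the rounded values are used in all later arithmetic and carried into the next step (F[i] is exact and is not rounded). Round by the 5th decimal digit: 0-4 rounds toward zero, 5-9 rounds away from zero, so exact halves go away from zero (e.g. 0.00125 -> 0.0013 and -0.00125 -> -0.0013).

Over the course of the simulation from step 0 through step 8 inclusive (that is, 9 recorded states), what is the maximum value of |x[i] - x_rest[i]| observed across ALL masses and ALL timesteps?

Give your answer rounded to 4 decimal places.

Answer: 1.8065

Derivation:
Step 0: x=[6.0000 13.0000] v=[0.0000 2.0000]
Step 1: x=[6.0400 13.1800] v=[0.4000 1.8000]
Step 2: x=[6.1240 13.3372] v=[0.8400 1.5720]
Step 3: x=[6.2516 13.4701] v=[1.2757 1.3294]
Step 4: x=[6.4179 13.5787] v=[1.6625 1.0857]
Step 5: x=[6.6139 13.6641] v=[1.9597 0.8535]
Step 6: x=[6.8273 13.7285] v=[2.1342 0.6435]
Step 7: x=[7.0437 13.7748] v=[2.1638 0.4633]
Step 8: x=[7.2476 13.8065] v=[2.0388 0.3171]
Max displacement = 1.8065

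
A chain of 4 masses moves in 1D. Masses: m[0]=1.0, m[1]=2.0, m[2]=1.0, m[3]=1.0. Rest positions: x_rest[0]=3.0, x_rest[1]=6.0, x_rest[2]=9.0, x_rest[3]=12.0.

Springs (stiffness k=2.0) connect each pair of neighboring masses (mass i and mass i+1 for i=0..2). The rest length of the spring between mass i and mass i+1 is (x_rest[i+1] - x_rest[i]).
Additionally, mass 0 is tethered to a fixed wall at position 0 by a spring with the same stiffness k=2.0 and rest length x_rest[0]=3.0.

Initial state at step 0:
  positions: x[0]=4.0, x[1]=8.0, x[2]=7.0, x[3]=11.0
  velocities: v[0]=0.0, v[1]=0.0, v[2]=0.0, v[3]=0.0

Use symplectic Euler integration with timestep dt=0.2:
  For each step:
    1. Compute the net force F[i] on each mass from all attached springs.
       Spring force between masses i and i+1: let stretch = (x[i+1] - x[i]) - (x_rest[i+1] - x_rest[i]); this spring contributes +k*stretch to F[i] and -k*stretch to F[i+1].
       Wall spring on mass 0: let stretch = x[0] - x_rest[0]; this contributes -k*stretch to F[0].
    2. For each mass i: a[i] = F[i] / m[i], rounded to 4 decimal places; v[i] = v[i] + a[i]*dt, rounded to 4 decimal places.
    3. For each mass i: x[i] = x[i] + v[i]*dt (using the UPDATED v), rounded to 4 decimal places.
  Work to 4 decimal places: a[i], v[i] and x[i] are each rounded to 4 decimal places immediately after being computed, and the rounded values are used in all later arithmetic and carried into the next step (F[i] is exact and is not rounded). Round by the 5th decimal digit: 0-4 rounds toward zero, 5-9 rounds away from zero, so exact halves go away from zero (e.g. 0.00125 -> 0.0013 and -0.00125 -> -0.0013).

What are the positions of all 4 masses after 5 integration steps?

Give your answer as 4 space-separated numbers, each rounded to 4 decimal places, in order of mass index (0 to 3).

Answer: 3.5715 5.9469 10.4818 10.8851

Derivation:
Step 0: x=[4.0000 8.0000 7.0000 11.0000] v=[0.0000 0.0000 0.0000 0.0000]
Step 1: x=[4.0000 7.8000 7.4000 10.9200] v=[0.0000 -1.0000 2.0000 -0.4000]
Step 2: x=[3.9840 7.4320 8.1136 10.7984] v=[-0.0800 -1.8400 3.5680 -0.6080]
Step 3: x=[3.9251 6.9533 8.9875 10.7020] v=[-0.2944 -2.3933 4.3693 -0.4819]
Step 4: x=[3.7945 6.4349 9.8358 10.7085] v=[-0.6532 -2.5921 4.2414 0.0323]
Step 5: x=[3.5715 5.9469 10.4818 10.8851] v=[-1.1148 -2.4400 3.2301 0.8832]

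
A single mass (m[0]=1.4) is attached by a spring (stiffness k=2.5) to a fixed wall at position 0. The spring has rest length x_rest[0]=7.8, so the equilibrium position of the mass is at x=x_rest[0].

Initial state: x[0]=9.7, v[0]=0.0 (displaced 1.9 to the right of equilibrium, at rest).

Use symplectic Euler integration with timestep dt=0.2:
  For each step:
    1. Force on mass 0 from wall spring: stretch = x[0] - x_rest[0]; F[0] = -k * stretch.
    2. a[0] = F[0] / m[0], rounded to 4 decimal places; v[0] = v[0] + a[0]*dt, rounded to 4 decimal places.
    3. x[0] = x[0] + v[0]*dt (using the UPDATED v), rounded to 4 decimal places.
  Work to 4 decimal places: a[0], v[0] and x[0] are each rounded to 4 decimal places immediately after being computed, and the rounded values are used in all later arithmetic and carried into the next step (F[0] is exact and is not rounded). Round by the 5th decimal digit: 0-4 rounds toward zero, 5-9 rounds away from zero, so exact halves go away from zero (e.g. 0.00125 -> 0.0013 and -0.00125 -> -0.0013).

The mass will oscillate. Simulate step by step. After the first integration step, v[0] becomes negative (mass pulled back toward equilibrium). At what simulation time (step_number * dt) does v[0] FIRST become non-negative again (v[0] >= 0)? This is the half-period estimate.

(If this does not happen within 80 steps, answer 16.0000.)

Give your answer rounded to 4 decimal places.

Answer: 2.4000

Derivation:
Step 0: x=[9.7000] v=[0.0000]
Step 1: x=[9.5643] v=[-0.6786]
Step 2: x=[9.3026] v=[-1.3087]
Step 3: x=[8.9335] v=[-1.8453]
Step 4: x=[8.4835] v=[-2.2501]
Step 5: x=[7.9847] v=[-2.4942]
Step 6: x=[7.4727] v=[-2.5602]
Step 7: x=[6.9840] v=[-2.4433]
Step 8: x=[6.5536] v=[-2.1519]
Step 9: x=[6.2122] v=[-1.7068]
Step 10: x=[5.9843] v=[-1.1397]
Step 11: x=[5.8861] v=[-0.4912]
Step 12: x=[5.9246] v=[0.1923]
First v>=0 after going negative at step 12, time=2.4000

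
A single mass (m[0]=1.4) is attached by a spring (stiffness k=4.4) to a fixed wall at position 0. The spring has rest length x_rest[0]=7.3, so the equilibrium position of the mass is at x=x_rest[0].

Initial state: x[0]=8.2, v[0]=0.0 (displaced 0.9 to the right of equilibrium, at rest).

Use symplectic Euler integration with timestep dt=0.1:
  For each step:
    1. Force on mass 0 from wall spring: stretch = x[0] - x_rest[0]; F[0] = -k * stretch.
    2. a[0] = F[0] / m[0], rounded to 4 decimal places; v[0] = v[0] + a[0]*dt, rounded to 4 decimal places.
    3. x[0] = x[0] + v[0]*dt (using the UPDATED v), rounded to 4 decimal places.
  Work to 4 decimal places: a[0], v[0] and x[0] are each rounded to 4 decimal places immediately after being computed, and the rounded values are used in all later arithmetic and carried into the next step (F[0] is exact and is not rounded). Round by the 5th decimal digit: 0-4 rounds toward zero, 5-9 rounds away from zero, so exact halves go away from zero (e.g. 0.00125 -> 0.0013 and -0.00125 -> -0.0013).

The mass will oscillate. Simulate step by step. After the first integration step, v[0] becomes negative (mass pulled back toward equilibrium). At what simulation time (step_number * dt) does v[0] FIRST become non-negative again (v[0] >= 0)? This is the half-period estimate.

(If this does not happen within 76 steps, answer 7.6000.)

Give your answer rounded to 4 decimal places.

Answer: 1.8000

Derivation:
Step 0: x=[8.2000] v=[0.0000]
Step 1: x=[8.1717] v=[-0.2829]
Step 2: x=[8.1160] v=[-0.5569]
Step 3: x=[8.0347] v=[-0.8134]
Step 4: x=[7.9303] v=[-1.0443]
Step 5: x=[7.8061] v=[-1.2424]
Step 6: x=[7.6660] v=[-1.4015]
Step 7: x=[7.5144] v=[-1.5165]
Step 8: x=[7.3560] v=[-1.5839]
Step 9: x=[7.1959] v=[-1.6015]
Step 10: x=[7.0390] v=[-1.5688]
Step 11: x=[6.8903] v=[-1.4868]
Step 12: x=[6.7545] v=[-1.3580]
Step 13: x=[6.6358] v=[-1.1866]
Step 14: x=[6.5380] v=[-0.9779]
Step 15: x=[6.4642] v=[-0.7384]
Step 16: x=[6.4166] v=[-0.4757]
Step 17: x=[6.3968] v=[-0.1981]
Step 18: x=[6.4054] v=[0.0858]
First v>=0 after going negative at step 18, time=1.8000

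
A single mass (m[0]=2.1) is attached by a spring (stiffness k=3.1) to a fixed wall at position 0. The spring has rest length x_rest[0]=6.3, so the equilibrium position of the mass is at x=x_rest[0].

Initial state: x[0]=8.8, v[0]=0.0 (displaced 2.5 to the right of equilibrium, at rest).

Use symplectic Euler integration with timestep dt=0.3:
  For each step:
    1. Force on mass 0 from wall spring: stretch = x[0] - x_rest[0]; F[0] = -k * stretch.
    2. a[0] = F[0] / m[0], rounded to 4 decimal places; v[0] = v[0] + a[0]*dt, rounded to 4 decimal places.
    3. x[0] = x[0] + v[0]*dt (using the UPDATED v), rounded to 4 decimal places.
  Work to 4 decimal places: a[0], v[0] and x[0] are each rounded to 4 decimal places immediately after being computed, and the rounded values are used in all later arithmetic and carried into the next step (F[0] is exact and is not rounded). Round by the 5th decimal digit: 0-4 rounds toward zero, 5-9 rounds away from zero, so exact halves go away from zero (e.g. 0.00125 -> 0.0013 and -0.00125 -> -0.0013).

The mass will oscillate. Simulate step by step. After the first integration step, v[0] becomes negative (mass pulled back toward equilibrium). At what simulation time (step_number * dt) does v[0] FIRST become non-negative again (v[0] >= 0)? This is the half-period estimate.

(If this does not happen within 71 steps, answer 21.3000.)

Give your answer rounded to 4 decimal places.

Step 0: x=[8.8000] v=[0.0000]
Step 1: x=[8.4678] v=[-1.1072]
Step 2: x=[7.8476] v=[-2.0672]
Step 3: x=[7.0218] v=[-2.7526]
Step 4: x=[6.1001] v=[-3.0723]
Step 5: x=[5.2050] v=[-2.9838]
Step 6: x=[4.4553] v=[-2.4989]
Step 7: x=[3.9507] v=[-1.6820]
Step 8: x=[3.7582] v=[-0.6416]
Step 9: x=[3.9034] v=[0.4841]
First v>=0 after going negative at step 9, time=2.7000

Answer: 2.7000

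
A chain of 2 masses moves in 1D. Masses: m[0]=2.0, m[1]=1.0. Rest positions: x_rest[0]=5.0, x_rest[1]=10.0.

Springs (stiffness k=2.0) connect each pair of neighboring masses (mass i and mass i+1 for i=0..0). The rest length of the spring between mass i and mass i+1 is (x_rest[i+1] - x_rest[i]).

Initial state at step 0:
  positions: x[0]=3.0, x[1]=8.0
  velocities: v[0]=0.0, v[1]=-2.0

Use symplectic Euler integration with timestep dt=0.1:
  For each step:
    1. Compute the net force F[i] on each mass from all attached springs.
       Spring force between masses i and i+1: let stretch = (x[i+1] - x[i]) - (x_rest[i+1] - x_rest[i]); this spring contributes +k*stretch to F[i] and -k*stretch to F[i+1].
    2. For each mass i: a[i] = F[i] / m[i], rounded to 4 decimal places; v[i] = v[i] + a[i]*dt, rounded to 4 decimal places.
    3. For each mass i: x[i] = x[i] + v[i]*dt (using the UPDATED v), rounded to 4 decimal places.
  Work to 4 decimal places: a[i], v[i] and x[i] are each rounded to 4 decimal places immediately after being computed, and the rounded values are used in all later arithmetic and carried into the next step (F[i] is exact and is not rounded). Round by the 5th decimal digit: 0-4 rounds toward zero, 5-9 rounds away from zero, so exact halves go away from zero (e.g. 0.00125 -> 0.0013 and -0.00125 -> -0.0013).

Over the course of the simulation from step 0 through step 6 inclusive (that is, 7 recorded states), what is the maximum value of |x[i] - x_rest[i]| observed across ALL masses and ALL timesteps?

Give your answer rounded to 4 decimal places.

Answer: 3.0666

Derivation:
Step 0: x=[3.0000 8.0000] v=[0.0000 -2.0000]
Step 1: x=[3.0000 7.8000] v=[0.0000 -2.0000]
Step 2: x=[2.9980 7.6040] v=[-0.0200 -1.9600]
Step 3: x=[2.9921 7.4159] v=[-0.0594 -1.8812]
Step 4: x=[2.9804 7.2393] v=[-0.1170 -1.7660]
Step 5: x=[2.9613 7.0775] v=[-0.1911 -1.6178]
Step 6: x=[2.9334 6.9334] v=[-0.2795 -1.4410]
Max displacement = 3.0666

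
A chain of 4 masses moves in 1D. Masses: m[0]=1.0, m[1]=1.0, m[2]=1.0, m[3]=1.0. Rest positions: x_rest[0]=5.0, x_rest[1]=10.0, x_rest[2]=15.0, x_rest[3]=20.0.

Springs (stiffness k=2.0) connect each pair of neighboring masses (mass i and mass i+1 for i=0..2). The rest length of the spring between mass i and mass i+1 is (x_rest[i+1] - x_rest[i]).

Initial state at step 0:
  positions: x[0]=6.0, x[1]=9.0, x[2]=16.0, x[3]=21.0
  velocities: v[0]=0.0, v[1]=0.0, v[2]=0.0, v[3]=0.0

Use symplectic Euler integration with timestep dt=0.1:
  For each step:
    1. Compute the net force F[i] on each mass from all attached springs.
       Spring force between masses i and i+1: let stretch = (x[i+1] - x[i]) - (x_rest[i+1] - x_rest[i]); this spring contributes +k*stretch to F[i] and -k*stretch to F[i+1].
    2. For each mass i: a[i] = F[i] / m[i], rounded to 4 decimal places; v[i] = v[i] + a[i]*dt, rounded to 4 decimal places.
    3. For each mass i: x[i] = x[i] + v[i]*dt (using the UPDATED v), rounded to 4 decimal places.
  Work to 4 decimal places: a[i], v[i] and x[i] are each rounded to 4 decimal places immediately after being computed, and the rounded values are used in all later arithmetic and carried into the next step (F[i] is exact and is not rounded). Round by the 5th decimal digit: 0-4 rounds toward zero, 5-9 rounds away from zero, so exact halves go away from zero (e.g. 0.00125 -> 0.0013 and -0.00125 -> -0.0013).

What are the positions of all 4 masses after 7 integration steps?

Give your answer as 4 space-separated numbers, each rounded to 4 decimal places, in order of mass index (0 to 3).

Step 0: x=[6.0000 9.0000 16.0000 21.0000] v=[0.0000 0.0000 0.0000 0.0000]
Step 1: x=[5.9600 9.0800 15.9600 21.0000] v=[-0.4000 0.8000 -0.4000 0.0000]
Step 2: x=[5.8824 9.2352 15.8832 20.9992] v=[-0.7760 1.5520 -0.7680 -0.0080]
Step 3: x=[5.7719 9.4563 15.7758 20.9961] v=[-1.1054 2.2110 -1.0744 -0.0312]
Step 4: x=[5.6351 9.7301 15.6464 20.9886] v=[-1.3685 2.7380 -1.2942 -0.0753]
Step 5: x=[5.4802 10.0403 15.5055 20.9742] v=[-1.5495 3.1023 -1.4090 -0.1437]
Step 6: x=[5.3165 10.3686 15.3647 20.9505] v=[-1.6375 3.2833 -1.4083 -0.2374]
Step 7: x=[5.1538 10.6958 15.2357 20.9150] v=[-1.6271 3.2721 -1.2904 -0.3546]

Answer: 5.1538 10.6958 15.2357 20.9150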